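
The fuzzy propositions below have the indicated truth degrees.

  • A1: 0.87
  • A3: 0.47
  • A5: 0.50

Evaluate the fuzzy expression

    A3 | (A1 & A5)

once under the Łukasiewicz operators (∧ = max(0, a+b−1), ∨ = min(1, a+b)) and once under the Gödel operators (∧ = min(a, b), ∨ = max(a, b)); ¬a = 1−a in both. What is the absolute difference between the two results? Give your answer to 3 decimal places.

Under Łukasiewicz:
  A1 & A5 = max(0, a+b−1) on (0.87, 0.50) = 0.37
  A3 | (A1 & A5) = min(1, a+b) on (0.47, 0.37) = 0.84
  → value = 0.8400
Under Gödel:
  A1 & A5 = min(a, b) on (0.87, 0.50) = 0.50
  A3 | (A1 & A5) = max(a, b) on (0.47, 0.50) = 0.50
  → value = 0.5000
|0.8400 − 0.5000| = 0.340

0.340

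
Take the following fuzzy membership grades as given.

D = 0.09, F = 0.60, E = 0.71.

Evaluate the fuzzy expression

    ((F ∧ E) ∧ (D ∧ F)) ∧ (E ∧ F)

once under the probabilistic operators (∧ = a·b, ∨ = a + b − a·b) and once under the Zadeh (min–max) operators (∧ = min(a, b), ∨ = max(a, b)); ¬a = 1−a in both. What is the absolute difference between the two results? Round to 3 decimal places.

Under probabilistic:
  F ∧ E = a·b on (0.6000, 0.7100) = 0.4260
  D ∧ F = a·b on (0.0900, 0.6000) = 0.0540
  (F ∧ E) ∧ (D ∧ F) = a·b on (0.4260, 0.0540) = 0.0230
  E ∧ F = a·b on (0.7100, 0.6000) = 0.4260
  ((F ∧ E) ∧ (D ∧ F)) ∧ (E ∧ F) = a·b on (0.0230, 0.4260) = 0.0098
  → value = 0.0098
Under Zadeh (min–max):
  F ∧ E = min(a, b) on (0.60, 0.71) = 0.60
  D ∧ F = min(a, b) on (0.09, 0.60) = 0.09
  (F ∧ E) ∧ (D ∧ F) = min(a, b) on (0.60, 0.09) = 0.09
  E ∧ F = min(a, b) on (0.71, 0.60) = 0.60
  ((F ∧ E) ∧ (D ∧ F)) ∧ (E ∧ F) = min(a, b) on (0.09, 0.60) = 0.09
  → value = 0.0900
|0.0098 − 0.0900| = 0.080

0.080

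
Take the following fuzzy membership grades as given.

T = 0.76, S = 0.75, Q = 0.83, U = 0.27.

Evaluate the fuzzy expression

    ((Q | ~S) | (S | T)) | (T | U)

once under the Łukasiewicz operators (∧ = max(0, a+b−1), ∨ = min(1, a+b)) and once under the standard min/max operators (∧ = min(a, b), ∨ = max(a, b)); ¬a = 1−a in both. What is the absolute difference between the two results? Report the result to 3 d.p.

0.170

Under Łukasiewicz:
  ~S = 1 − 0.75 = 0.25
  Q | ~S = min(1, a+b) on (0.83, 0.25) = 1.00
  S | T = min(1, a+b) on (0.75, 0.76) = 1.00
  (Q | ~S) | (S | T) = min(1, a+b) on (1.00, 1.00) = 1.00
  T | U = min(1, a+b) on (0.76, 0.27) = 1.00
  ((Q | ~S) | (S | T)) | (T | U) = min(1, a+b) on (1.00, 1.00) = 1.00
  → value = 1.0000
Under standard min/max:
  ~S = 1 − 0.75 = 0.25
  Q | ~S = max(a, b) on (0.83, 0.25) = 0.83
  S | T = max(a, b) on (0.75, 0.76) = 0.76
  (Q | ~S) | (S | T) = max(a, b) on (0.83, 0.76) = 0.83
  T | U = max(a, b) on (0.76, 0.27) = 0.76
  ((Q | ~S) | (S | T)) | (T | U) = max(a, b) on (0.83, 0.76) = 0.83
  → value = 0.8300
|1.0000 − 0.8300| = 0.170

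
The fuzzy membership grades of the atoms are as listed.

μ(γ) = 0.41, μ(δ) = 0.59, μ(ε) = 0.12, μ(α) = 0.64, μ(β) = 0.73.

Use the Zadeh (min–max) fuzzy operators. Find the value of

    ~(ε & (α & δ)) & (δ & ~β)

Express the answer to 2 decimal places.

α & δ = min(a, b) on (0.64, 0.59) = 0.59
ε & (α & δ) = min(a, b) on (0.12, 0.59) = 0.12
~(ε & (α & δ)) = 1 − 0.12 = 0.88
~β = 1 − 0.73 = 0.27
δ & ~β = min(a, b) on (0.59, 0.27) = 0.27
~(ε & (α & δ)) & (δ & ~β) = min(a, b) on (0.88, 0.27) = 0.27

0.27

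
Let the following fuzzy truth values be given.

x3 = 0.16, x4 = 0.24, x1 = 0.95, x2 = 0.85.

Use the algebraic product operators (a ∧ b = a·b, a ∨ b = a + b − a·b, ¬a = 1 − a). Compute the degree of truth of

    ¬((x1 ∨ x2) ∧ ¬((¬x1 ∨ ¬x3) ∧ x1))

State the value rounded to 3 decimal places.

x1 ∨ x2 = a + b − a·b on (0.9500, 0.8500) = 0.9925
¬x1 = 1 − 0.9500 = 0.0500
¬x3 = 1 − 0.1600 = 0.8400
¬x1 ∨ ¬x3 = a + b − a·b on (0.0500, 0.8400) = 0.8480
(¬x1 ∨ ¬x3) ∧ x1 = a·b on (0.8480, 0.9500) = 0.8056
¬((¬x1 ∨ ¬x3) ∧ x1) = 1 − 0.8056 = 0.1944
(x1 ∨ x2) ∧ ¬((¬x1 ∨ ¬x3) ∧ x1) = a·b on (0.9925, 0.1944) = 0.1929
¬((x1 ∨ x2) ∧ ¬((¬x1 ∨ ¬x3) ∧ x1)) = 1 − 0.1929 = 0.8071

0.807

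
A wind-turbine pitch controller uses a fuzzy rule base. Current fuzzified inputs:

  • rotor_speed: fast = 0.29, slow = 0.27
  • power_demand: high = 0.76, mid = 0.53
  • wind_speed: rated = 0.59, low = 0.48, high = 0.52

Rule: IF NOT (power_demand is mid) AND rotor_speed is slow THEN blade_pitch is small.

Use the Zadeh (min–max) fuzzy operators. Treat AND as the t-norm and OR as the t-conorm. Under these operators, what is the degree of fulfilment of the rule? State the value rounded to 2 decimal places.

0.27

firing strength: ¬mid=1−0.53=0.47, slow=0.27; AND[min(a, b)] → w = 0.27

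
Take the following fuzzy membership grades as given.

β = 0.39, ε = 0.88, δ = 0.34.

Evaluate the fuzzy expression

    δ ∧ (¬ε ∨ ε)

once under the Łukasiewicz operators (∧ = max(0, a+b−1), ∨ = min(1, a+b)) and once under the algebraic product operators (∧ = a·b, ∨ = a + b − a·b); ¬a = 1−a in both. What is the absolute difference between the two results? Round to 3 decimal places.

Under Łukasiewicz:
  ¬ε = 1 − 0.88 = 0.12
  ¬ε ∨ ε = min(1, a+b) on (0.12, 0.88) = 1.00
  δ ∧ (¬ε ∨ ε) = max(0, a+b−1) on (0.34, 1.00) = 0.34
  → value = 0.3400
Under algebraic product:
  ¬ε = 1 − 0.8800 = 0.1200
  ¬ε ∨ ε = a + b − a·b on (0.1200, 0.8800) = 0.8944
  δ ∧ (¬ε ∨ ε) = a·b on (0.3400, 0.8944) = 0.3041
  → value = 0.3041
|0.3400 − 0.3041| = 0.036

0.036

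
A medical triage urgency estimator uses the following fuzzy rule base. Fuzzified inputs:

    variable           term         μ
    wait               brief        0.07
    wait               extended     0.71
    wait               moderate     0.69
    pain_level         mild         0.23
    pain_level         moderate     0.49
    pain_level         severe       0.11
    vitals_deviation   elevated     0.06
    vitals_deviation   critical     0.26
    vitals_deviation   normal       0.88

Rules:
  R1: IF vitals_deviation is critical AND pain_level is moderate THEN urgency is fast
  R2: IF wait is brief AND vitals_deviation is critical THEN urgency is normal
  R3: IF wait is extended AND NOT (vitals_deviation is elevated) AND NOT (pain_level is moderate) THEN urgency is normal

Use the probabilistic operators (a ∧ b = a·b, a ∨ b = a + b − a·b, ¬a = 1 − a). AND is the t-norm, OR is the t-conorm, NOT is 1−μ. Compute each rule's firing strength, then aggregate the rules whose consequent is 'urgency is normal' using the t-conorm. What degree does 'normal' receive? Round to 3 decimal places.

R1: critical=0.26, moderate=0.49; AND[a·b] → w = 0.1274
R2: brief=0.07, critical=0.26; AND[a·b] → w = 0.0182
R3: extended=0.71, ¬elevated=1−0.06=0.94, ¬moderate=1−0.49=0.51; AND[a·b] → w = 0.3404
Rules with consequent 'normal': {R2, R3} → strengths 0.0182, 0.3404
Aggregate via t-conorm [a + b − a·b]: 0.3524

0.352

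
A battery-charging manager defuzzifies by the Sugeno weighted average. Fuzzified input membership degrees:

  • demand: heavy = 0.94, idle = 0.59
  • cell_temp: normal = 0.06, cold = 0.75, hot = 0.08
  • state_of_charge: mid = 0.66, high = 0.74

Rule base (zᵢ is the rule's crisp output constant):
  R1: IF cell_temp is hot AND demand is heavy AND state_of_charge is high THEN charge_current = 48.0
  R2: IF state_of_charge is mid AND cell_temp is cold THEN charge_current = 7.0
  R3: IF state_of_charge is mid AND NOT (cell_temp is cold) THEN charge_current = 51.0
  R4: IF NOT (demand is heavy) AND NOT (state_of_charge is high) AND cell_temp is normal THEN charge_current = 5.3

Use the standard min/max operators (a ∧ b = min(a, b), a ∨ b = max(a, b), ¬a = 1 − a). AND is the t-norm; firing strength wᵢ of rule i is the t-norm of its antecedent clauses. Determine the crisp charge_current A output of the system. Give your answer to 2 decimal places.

20.50

R1 (z=48.0): hot=0.08, heavy=0.94, high=0.74; AND[min(a, b)] → w = 0.08
R2 (z=7.0): mid=0.66, cold=0.75; AND[min(a, b)] → w = 0.66
R3 (z=51.0): mid=0.66, ¬cold=1−0.75=0.25; AND[min(a, b)] → w = 0.25
R4 (z=5.3): ¬heavy=1−0.94=0.06, ¬high=1−0.74=0.26, normal=0.06; AND[min(a, b)] → w = 0.06
Weighted average = (0.08·48.0 + 0.66·7.0 + 0.25·51.0 + 0.06·5.3) / (0.08 + 0.66 + 0.25 + 0.06)
  = 21.5280 / 1.0500 = 20.50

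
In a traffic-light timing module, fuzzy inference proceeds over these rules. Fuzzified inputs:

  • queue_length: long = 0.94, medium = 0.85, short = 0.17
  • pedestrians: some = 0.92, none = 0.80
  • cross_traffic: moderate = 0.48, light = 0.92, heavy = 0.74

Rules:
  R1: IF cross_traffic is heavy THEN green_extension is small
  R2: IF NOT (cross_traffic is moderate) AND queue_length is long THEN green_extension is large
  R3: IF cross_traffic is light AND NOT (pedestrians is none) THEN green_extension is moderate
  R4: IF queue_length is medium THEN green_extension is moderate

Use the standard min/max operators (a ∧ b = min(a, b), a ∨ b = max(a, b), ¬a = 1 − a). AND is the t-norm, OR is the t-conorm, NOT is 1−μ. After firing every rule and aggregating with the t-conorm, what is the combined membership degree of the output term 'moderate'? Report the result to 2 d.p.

R1: heavy=0.74 → w = 0.74
R2: ¬moderate=1−0.48=0.52, long=0.94; AND[min(a, b)] → w = 0.52
R3: light=0.92, ¬none=1−0.80=0.20; AND[min(a, b)] → w = 0.20
R4: medium=0.85 → w = 0.85
Rules with consequent 'moderate': {R3, R4} → strengths 0.20, 0.85
Aggregate via t-conorm [max(a, b)]: 0.85

0.85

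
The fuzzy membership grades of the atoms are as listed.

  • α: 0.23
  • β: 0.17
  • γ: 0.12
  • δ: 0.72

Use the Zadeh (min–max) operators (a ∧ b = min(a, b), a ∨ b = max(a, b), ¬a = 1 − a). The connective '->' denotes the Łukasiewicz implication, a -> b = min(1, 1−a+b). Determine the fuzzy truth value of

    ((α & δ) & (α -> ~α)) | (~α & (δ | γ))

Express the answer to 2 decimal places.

α & δ = min(a, b) on (0.23, 0.72) = 0.23
~α = 1 − 0.23 = 0.77
α -> ~α  [Łukasiewicz: min(1, 1−a+b)] with a=0.23, b=0.77 → 1.00
(α & δ) & (α -> ~α) = min(a, b) on (0.23, 1.00) = 0.23
~α = 1 − 0.23 = 0.77
δ | γ = max(a, b) on (0.72, 0.12) = 0.72
~α & (δ | γ) = min(a, b) on (0.77, 0.72) = 0.72
((α & δ) & (α -> ~α)) | (~α & (δ | γ)) = max(a, b) on (0.23, 0.72) = 0.72

0.72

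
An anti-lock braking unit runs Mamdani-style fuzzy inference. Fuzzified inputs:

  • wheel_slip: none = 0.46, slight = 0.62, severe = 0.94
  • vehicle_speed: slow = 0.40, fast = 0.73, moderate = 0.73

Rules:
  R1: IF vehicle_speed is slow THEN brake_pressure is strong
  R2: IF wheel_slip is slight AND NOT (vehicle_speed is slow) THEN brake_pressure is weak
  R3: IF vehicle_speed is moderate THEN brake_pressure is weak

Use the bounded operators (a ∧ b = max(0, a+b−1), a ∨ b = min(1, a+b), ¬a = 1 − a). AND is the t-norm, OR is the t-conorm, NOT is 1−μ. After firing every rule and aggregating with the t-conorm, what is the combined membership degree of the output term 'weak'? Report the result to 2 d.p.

R1: slow=0.40 → w = 0.40
R2: slight=0.62, ¬slow=1−0.40=0.60; AND[max(0, a+b−1)] → w = 0.22
R3: moderate=0.73 → w = 0.73
Rules with consequent 'weak': {R2, R3} → strengths 0.22, 0.73
Aggregate via t-conorm [min(1, a+b)]: 0.95

0.95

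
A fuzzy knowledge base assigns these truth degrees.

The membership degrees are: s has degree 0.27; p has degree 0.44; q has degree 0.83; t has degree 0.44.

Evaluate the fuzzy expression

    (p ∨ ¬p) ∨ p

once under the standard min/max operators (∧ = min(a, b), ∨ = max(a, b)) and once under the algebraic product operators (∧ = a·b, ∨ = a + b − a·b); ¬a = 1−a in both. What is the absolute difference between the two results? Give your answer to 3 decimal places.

Under standard min/max:
  ¬p = 1 − 0.44 = 0.56
  p ∨ ¬p = max(a, b) on (0.44, 0.56) = 0.56
  (p ∨ ¬p) ∨ p = max(a, b) on (0.56, 0.44) = 0.56
  → value = 0.5600
Under algebraic product:
  ¬p = 1 − 0.4400 = 0.5600
  p ∨ ¬p = a + b − a·b on (0.4400, 0.5600) = 0.7536
  (p ∨ ¬p) ∨ p = a + b − a·b on (0.7536, 0.4400) = 0.8620
  → value = 0.8620
|0.5600 − 0.8620| = 0.302

0.302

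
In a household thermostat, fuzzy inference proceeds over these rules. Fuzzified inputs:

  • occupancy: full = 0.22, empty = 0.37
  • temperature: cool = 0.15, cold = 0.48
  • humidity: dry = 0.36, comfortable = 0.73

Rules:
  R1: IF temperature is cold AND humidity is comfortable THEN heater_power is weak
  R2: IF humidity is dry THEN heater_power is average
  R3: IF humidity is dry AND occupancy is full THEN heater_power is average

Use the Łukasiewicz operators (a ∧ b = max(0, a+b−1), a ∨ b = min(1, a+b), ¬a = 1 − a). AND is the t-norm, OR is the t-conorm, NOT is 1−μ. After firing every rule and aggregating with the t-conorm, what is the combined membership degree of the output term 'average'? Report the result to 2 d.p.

0.36

R1: cold=0.48, comfortable=0.73; AND[max(0, a+b−1)] → w = 0.21
R2: dry=0.36 → w = 0.36
R3: dry=0.36, full=0.22; AND[max(0, a+b−1)] → w = 0.00
Rules with consequent 'average': {R2, R3} → strengths 0.36, 0.00
Aggregate via t-conorm [min(1, a+b)]: 0.36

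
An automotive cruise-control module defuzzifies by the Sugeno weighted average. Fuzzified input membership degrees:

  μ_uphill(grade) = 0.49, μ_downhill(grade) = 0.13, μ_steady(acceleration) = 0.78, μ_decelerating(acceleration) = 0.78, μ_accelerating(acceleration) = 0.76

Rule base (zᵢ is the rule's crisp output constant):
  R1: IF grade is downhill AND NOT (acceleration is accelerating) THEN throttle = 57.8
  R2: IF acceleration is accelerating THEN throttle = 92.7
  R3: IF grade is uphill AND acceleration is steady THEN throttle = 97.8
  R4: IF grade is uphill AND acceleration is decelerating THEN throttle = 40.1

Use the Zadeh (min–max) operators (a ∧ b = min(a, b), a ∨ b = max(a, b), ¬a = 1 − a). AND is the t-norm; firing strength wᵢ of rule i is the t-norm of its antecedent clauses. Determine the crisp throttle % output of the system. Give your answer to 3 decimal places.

R1 (z=57.8): downhill=0.13, ¬accelerating=1−0.76=0.24; AND[min(a, b)] → w = 0.13
R2 (z=92.7): accelerating=0.76 → w = 0.76
R3 (z=97.8): uphill=0.49, steady=0.78; AND[min(a, b)] → w = 0.49
R4 (z=40.1): uphill=0.49, decelerating=0.78; AND[min(a, b)] → w = 0.49
Weighted average = (0.13·57.8 + 0.76·92.7 + 0.49·97.8 + 0.49·40.1) / (0.13 + 0.76 + 0.49 + 0.49)
  = 145.5370 / 1.8700 = 77.827

77.827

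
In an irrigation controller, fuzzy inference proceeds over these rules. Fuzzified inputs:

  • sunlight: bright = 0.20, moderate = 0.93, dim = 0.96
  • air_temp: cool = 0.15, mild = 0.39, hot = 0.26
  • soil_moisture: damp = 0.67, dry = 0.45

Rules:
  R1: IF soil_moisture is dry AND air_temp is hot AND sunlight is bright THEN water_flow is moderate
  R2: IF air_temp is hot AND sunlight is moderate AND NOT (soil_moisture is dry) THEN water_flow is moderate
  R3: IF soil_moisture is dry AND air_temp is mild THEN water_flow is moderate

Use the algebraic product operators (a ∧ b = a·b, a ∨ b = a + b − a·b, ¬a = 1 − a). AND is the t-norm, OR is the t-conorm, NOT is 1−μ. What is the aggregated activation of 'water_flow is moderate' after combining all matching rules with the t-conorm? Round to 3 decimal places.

0.302

R1: dry=0.45, hot=0.26, bright=0.20; AND[a·b] → w = 0.0234
R2: hot=0.26, moderate=0.93, ¬dry=1−0.45=0.55; AND[a·b] → w = 0.1330
R3: dry=0.45, mild=0.39; AND[a·b] → w = 0.1755
Rules with consequent 'moderate': {R1, R2, R3} → strengths 0.0234, 0.1330, 0.1755
Aggregate via t-conorm [a + b − a·b]: 0.3019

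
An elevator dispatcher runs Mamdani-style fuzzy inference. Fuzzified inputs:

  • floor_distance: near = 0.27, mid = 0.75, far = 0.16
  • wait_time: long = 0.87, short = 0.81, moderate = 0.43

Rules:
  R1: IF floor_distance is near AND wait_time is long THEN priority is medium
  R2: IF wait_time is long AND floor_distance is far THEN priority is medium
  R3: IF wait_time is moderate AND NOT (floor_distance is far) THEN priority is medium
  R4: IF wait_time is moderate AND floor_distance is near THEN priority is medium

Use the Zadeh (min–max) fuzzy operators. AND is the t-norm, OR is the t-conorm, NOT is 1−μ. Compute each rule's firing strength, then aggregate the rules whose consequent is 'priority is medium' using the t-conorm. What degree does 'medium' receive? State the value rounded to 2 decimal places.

R1: near=0.27, long=0.87; AND[min(a, b)] → w = 0.27
R2: long=0.87, far=0.16; AND[min(a, b)] → w = 0.16
R3: moderate=0.43, ¬far=1−0.16=0.84; AND[min(a, b)] → w = 0.43
R4: moderate=0.43, near=0.27; AND[min(a, b)] → w = 0.27
Rules with consequent 'medium': {R1, R2, R3, R4} → strengths 0.27, 0.16, 0.43, 0.27
Aggregate via t-conorm [max(a, b)]: 0.43

0.43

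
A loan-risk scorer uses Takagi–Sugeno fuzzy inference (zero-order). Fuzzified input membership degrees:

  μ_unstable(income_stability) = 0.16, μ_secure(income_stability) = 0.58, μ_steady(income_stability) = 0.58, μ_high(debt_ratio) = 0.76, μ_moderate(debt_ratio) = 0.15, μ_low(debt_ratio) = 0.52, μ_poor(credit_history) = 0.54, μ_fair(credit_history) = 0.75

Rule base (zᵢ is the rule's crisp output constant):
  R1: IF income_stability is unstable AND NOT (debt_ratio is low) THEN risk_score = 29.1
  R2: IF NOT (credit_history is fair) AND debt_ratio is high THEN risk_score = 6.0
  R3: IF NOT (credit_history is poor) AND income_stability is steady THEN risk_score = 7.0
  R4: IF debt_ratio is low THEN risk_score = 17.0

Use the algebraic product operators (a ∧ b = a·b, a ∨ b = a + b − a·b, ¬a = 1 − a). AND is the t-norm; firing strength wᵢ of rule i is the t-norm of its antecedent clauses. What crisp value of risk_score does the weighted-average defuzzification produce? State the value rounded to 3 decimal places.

R1 (z=29.1): unstable=0.16, ¬low=1−0.52=0.48; AND[a·b] → w = 0.0768
R2 (z=6.0): ¬fair=1−0.75=0.25, high=0.76; AND[a·b] → w = 0.1900
R3 (z=7.0): ¬poor=1−0.54=0.46, steady=0.58; AND[a·b] → w = 0.2668
R4 (z=17.0): low=0.52 → w = 0.5200
Weighted average = (0.0768·29.1 + 0.1900·6.0 + 0.2668·7.0 + 0.5200·17.0) / (0.0768 + 0.1900 + 0.2668 + 0.5200)
  = 14.0825 / 1.0536 = 13.366

13.366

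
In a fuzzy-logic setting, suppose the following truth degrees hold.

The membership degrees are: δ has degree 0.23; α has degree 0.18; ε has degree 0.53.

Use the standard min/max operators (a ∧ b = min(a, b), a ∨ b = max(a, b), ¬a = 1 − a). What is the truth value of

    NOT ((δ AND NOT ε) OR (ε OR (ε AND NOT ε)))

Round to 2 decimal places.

NOT ε = 1 − 0.53 = 0.47
δ AND NOT ε = min(a, b) on (0.23, 0.47) = 0.23
NOT ε = 1 − 0.53 = 0.47
ε AND NOT ε = min(a, b) on (0.53, 0.47) = 0.47
ε OR (ε AND NOT ε) = max(a, b) on (0.53, 0.47) = 0.53
(δ AND NOT ε) OR (ε OR (ε AND NOT ε)) = max(a, b) on (0.23, 0.53) = 0.53
NOT ((δ AND NOT ε) OR (ε OR (ε AND NOT ε))) = 1 − 0.53 = 0.47

0.47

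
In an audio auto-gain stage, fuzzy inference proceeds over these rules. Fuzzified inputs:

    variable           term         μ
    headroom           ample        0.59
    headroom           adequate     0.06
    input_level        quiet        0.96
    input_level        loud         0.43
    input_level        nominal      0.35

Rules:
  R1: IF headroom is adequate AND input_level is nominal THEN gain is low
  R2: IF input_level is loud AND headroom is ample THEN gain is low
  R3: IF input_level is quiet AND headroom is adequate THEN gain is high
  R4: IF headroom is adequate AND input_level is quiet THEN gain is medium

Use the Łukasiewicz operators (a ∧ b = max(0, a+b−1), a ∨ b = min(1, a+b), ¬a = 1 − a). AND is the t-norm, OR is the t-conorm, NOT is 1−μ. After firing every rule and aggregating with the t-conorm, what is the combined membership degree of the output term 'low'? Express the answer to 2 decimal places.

0.02

R1: adequate=0.06, nominal=0.35; AND[max(0, a+b−1)] → w = 0.00
R2: loud=0.43, ample=0.59; AND[max(0, a+b−1)] → w = 0.02
R3: quiet=0.96, adequate=0.06; AND[max(0, a+b−1)] → w = 0.02
R4: adequate=0.06, quiet=0.96; AND[max(0, a+b−1)] → w = 0.02
Rules with consequent 'low': {R1, R2} → strengths 0.00, 0.02
Aggregate via t-conorm [min(1, a+b)]: 0.02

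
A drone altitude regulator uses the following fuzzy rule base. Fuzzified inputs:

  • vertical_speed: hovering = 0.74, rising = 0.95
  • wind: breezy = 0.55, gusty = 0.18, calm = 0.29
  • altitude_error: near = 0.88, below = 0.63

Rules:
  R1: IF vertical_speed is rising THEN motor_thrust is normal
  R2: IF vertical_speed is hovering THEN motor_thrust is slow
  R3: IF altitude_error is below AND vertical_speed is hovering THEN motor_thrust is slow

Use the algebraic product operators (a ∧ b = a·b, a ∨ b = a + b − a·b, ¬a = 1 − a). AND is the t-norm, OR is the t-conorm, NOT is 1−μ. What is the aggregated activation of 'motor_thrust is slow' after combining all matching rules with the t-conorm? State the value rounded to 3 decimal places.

R1: rising=0.95 → w = 0.9500
R2: hovering=0.74 → w = 0.7400
R3: below=0.63, hovering=0.74; AND[a·b] → w = 0.4662
Rules with consequent 'slow': {R2, R3} → strengths 0.7400, 0.4662
Aggregate via t-conorm [a + b − a·b]: 0.8612

0.861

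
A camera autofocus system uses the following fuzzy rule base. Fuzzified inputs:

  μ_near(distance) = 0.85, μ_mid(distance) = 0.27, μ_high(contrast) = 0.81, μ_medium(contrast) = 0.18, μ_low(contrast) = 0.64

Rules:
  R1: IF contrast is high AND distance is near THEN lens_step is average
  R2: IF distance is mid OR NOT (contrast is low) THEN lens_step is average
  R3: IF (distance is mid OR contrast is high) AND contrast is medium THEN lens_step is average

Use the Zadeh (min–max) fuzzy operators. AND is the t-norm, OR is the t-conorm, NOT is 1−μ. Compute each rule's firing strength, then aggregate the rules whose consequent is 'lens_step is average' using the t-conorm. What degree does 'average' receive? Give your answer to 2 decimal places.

0.81

R1: high=0.81, near=0.85; AND[min(a, b)] → w = 0.81
R2: mid=0.27, ¬low=1−0.64=0.36; OR[max(a, b)] → w = 0.36
R3: (mid=0.27 OR high=0.81) = 0.81; AND[min(a, b)] with medium=0.18 → w = 0.18
Rules with consequent 'average': {R1, R2, R3} → strengths 0.81, 0.36, 0.18
Aggregate via t-conorm [max(a, b)]: 0.81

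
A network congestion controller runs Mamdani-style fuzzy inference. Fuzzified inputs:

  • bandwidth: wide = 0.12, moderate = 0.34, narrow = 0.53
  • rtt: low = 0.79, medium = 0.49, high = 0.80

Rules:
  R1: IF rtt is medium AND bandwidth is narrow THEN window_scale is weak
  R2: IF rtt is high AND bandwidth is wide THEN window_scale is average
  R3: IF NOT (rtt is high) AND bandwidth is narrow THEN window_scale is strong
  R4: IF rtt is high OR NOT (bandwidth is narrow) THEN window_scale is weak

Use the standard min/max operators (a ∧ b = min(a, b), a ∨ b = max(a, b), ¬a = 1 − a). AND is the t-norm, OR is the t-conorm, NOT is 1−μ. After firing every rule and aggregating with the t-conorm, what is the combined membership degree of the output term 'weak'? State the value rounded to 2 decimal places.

0.80

R1: medium=0.49, narrow=0.53; AND[min(a, b)] → w = 0.49
R2: high=0.80, wide=0.12; AND[min(a, b)] → w = 0.12
R3: ¬high=1−0.80=0.20, narrow=0.53; AND[min(a, b)] → w = 0.20
R4: high=0.80, ¬narrow=1−0.53=0.47; OR[max(a, b)] → w = 0.80
Rules with consequent 'weak': {R1, R4} → strengths 0.49, 0.80
Aggregate via t-conorm [max(a, b)]: 0.80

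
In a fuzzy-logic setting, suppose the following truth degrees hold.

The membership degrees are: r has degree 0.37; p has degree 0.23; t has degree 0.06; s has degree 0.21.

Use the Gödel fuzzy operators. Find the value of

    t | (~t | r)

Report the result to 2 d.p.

0.94

~t = 1 − 0.06 = 0.94
~t | r = max(a, b) on (0.94, 0.37) = 0.94
t | (~t | r) = max(a, b) on (0.06, 0.94) = 0.94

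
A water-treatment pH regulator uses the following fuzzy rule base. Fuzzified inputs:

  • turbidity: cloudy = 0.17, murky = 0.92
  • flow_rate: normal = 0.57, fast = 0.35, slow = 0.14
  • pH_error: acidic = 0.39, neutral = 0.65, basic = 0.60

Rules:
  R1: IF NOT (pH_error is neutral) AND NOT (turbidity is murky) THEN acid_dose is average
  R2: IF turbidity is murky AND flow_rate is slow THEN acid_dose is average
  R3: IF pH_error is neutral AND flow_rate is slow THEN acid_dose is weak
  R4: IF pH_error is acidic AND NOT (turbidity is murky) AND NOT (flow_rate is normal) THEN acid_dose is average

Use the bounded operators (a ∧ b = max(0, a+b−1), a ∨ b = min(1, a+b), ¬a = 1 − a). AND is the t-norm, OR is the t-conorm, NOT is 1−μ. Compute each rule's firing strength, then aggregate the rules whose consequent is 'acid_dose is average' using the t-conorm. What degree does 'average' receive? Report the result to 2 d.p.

0.06

R1: ¬neutral=1−0.65=0.35, ¬murky=1−0.92=0.08; AND[max(0, a+b−1)] → w = 0.00
R2: murky=0.92, slow=0.14; AND[max(0, a+b−1)] → w = 0.06
R3: neutral=0.65, slow=0.14; AND[max(0, a+b−1)] → w = 0.00
R4: acidic=0.39, ¬murky=1−0.92=0.08, ¬normal=1−0.57=0.43; AND[max(0, a+b−1)] → w = 0.00
Rules with consequent 'average': {R1, R2, R4} → strengths 0.00, 0.06, 0.00
Aggregate via t-conorm [min(1, a+b)]: 0.06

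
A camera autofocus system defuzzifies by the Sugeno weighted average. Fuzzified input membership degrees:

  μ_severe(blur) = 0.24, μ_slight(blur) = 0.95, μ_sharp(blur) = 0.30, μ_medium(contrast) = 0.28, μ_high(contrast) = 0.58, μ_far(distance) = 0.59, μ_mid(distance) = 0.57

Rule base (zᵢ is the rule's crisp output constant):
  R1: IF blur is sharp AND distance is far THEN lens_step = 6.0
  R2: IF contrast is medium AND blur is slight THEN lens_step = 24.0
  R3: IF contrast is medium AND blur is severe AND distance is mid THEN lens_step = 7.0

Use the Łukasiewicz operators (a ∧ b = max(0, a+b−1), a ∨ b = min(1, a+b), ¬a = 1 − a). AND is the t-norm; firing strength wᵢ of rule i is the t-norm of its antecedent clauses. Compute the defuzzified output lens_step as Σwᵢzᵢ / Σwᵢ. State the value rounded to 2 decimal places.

24.00

R1 (z=6.0): sharp=0.30, far=0.59; AND[max(0, a+b−1)] → w = 0.00
R2 (z=24.0): medium=0.28, slight=0.95; AND[max(0, a+b−1)] → w = 0.23
R3 (z=7.0): medium=0.28, severe=0.24, mid=0.57; AND[max(0, a+b−1)] → w = 0.00
Weighted average = (0.00·6.0 + 0.23·24.0 + 0.00·7.0) / (0.00 + 0.23 + 0.00)
  = 5.5200 / 0.2300 = 24.00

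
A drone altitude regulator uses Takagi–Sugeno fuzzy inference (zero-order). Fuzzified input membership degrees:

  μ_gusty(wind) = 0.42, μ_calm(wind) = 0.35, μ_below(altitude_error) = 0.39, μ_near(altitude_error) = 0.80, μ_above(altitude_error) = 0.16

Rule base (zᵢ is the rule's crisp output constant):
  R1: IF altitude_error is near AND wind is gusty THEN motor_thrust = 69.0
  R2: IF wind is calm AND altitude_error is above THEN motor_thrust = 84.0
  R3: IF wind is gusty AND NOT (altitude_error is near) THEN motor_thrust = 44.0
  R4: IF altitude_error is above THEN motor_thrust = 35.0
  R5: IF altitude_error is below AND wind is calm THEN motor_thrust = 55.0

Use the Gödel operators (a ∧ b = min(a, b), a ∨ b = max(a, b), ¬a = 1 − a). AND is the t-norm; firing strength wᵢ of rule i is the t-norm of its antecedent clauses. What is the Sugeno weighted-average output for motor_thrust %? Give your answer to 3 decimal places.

58.969

R1 (z=69.0): near=0.80, gusty=0.42; AND[min(a, b)] → w = 0.42
R2 (z=84.0): calm=0.35, above=0.16; AND[min(a, b)] → w = 0.16
R3 (z=44.0): gusty=0.42, ¬near=1−0.80=0.20; AND[min(a, b)] → w = 0.20
R4 (z=35.0): above=0.16 → w = 0.16
R5 (z=55.0): below=0.39, calm=0.35; AND[min(a, b)] → w = 0.35
Weighted average = (0.42·69.0 + 0.16·84.0 + 0.20·44.0 + 0.16·35.0 + 0.35·55.0) / (0.42 + 0.16 + 0.20 + 0.16 + 0.35)
  = 76.0700 / 1.2900 = 58.969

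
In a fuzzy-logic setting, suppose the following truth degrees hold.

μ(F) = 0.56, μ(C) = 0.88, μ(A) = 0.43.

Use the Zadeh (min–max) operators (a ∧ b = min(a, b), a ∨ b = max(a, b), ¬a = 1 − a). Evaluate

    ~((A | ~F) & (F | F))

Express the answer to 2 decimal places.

0.56

~F = 1 − 0.56 = 0.44
A | ~F = max(a, b) on (0.43, 0.44) = 0.44
F | F = max(a, b) on (0.56, 0.56) = 0.56
(A | ~F) & (F | F) = min(a, b) on (0.44, 0.56) = 0.44
~((A | ~F) & (F | F)) = 1 − 0.44 = 0.56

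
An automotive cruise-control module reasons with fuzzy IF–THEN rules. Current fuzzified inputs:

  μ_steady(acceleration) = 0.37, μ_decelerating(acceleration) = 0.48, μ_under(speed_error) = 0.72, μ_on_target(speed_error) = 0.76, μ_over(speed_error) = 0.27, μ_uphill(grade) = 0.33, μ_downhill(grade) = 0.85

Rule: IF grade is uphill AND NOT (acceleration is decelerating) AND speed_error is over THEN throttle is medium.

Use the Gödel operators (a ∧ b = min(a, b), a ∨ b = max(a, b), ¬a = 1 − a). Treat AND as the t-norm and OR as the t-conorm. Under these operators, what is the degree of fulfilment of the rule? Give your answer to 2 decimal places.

firing strength: uphill=0.33, ¬decelerating=1−0.48=0.52, over=0.27; AND[min(a, b)] → w = 0.27

0.27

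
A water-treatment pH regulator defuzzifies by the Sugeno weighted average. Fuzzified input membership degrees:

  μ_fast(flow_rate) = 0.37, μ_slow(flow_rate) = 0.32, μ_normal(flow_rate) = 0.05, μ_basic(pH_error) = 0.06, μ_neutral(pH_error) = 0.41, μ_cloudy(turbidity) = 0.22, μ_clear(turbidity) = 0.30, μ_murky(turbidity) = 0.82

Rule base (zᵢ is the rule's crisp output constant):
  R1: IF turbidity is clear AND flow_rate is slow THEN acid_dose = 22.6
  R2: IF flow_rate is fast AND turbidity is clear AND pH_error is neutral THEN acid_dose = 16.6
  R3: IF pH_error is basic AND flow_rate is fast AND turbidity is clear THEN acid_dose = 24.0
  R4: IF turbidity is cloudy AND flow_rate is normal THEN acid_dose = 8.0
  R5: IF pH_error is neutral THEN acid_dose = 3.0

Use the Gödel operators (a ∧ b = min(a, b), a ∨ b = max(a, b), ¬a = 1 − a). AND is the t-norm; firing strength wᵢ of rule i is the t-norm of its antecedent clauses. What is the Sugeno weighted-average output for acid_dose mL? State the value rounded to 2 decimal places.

R1 (z=22.6): clear=0.30, slow=0.32; AND[min(a, b)] → w = 0.30
R2 (z=16.6): fast=0.37, clear=0.30, neutral=0.41; AND[min(a, b)] → w = 0.30
R3 (z=24.0): basic=0.06, fast=0.37, clear=0.30; AND[min(a, b)] → w = 0.06
R4 (z=8.0): cloudy=0.22, normal=0.05; AND[min(a, b)] → w = 0.05
R5 (z=3.0): neutral=0.41 → w = 0.41
Weighted average = (0.30·22.6 + 0.30·16.6 + 0.06·24.0 + 0.05·8.0 + 0.41·3.0) / (0.30 + 0.30 + 0.06 + 0.05 + 0.41)
  = 14.8300 / 1.1200 = 13.24

13.24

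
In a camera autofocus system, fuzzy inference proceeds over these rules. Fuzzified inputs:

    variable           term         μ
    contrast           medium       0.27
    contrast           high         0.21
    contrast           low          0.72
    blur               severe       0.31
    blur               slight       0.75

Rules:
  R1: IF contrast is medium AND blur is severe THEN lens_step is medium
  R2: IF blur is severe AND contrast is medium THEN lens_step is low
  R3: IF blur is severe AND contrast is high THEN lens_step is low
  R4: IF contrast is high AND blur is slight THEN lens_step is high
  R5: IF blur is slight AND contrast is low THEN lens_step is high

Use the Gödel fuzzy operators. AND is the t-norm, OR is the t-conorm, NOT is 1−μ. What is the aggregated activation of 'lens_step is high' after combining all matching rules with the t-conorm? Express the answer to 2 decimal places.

0.72

R1: medium=0.27, severe=0.31; AND[min(a, b)] → w = 0.27
R2: severe=0.31, medium=0.27; AND[min(a, b)] → w = 0.27
R3: severe=0.31, high=0.21; AND[min(a, b)] → w = 0.21
R4: high=0.21, slight=0.75; AND[min(a, b)] → w = 0.21
R5: slight=0.75, low=0.72; AND[min(a, b)] → w = 0.72
Rules with consequent 'high': {R4, R5} → strengths 0.21, 0.72
Aggregate via t-conorm [max(a, b)]: 0.72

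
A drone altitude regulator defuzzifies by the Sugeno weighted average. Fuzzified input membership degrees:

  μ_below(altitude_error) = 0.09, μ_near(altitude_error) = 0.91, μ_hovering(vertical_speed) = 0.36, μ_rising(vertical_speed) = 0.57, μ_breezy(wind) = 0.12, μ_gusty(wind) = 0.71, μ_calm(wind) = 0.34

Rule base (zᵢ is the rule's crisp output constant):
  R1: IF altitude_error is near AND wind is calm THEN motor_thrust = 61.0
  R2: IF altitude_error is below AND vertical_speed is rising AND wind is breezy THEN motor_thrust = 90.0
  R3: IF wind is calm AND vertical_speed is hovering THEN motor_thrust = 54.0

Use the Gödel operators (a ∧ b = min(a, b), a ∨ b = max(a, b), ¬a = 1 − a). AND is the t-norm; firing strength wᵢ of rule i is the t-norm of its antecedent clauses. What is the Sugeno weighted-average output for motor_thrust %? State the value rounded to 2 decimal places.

R1 (z=61.0): near=0.91, calm=0.34; AND[min(a, b)] → w = 0.34
R2 (z=90.0): below=0.09, rising=0.57, breezy=0.12; AND[min(a, b)] → w = 0.09
R3 (z=54.0): calm=0.34, hovering=0.36; AND[min(a, b)] → w = 0.34
Weighted average = (0.34·61.0 + 0.09·90.0 + 0.34·54.0) / (0.34 + 0.09 + 0.34)
  = 47.2000 / 0.7700 = 61.30

61.30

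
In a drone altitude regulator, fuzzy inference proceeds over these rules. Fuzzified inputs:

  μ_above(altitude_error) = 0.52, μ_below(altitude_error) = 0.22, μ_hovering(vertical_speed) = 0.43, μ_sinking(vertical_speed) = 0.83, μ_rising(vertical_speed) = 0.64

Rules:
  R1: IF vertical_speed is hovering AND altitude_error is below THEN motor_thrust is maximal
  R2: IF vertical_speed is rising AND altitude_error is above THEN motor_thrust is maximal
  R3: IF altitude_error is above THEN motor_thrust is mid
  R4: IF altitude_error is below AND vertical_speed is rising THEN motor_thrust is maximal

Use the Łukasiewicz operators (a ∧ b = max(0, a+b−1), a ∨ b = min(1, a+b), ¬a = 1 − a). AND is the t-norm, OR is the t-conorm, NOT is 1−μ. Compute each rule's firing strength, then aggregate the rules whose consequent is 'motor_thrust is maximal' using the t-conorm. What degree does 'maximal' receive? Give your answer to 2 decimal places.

0.16

R1: hovering=0.43, below=0.22; AND[max(0, a+b−1)] → w = 0.00
R2: rising=0.64, above=0.52; AND[max(0, a+b−1)] → w = 0.16
R3: above=0.52 → w = 0.52
R4: below=0.22, rising=0.64; AND[max(0, a+b−1)] → w = 0.00
Rules with consequent 'maximal': {R1, R2, R4} → strengths 0.00, 0.16, 0.00
Aggregate via t-conorm [min(1, a+b)]: 0.16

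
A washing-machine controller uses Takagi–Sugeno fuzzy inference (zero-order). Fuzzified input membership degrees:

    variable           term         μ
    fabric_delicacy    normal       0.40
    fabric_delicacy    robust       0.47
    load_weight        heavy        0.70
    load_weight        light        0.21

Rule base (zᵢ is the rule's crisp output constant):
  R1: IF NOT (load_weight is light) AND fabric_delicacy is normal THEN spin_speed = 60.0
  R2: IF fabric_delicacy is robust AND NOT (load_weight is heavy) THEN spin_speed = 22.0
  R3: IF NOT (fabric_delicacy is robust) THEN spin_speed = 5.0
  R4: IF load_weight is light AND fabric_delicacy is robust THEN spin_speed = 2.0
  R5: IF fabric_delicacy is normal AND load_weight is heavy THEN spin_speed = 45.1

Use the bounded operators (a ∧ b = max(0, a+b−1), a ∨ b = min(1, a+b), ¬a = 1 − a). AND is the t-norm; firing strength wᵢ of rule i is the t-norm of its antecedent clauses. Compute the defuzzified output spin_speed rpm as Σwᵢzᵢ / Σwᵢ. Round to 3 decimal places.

R1 (z=60.0): ¬light=1−0.21=0.79, normal=0.40; AND[max(0, a+b−1)] → w = 0.19
R2 (z=22.0): robust=0.47, ¬heavy=1−0.70=0.30; AND[max(0, a+b−1)] → w = 0.00
R3 (z=5.0): ¬robust=1−0.47=0.53 → w = 0.53
R4 (z=2.0): light=0.21, robust=0.47; AND[max(0, a+b−1)] → w = 0.00
R5 (z=45.1): normal=0.40, heavy=0.70; AND[max(0, a+b−1)] → w = 0.10
Weighted average = (0.19·60.0 + 0.00·22.0 + 0.53·5.0 + 0.00·2.0 + 0.10·45.1) / (0.19 + 0.00 + 0.53 + 0.00 + 0.10)
  = 18.5600 / 0.8200 = 22.634

22.634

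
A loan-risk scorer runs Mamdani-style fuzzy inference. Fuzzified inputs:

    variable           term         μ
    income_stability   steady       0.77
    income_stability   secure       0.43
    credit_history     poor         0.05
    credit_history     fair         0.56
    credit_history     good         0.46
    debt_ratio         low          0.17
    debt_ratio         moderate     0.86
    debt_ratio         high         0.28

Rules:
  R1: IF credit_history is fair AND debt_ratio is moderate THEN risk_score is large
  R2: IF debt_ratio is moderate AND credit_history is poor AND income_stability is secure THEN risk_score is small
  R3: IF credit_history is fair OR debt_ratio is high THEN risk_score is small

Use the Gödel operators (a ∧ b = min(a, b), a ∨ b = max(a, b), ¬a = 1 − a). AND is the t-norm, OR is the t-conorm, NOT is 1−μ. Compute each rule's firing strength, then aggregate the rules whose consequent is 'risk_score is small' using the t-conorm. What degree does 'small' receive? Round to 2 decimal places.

0.56

R1: fair=0.56, moderate=0.86; AND[min(a, b)] → w = 0.56
R2: moderate=0.86, poor=0.05, secure=0.43; AND[min(a, b)] → w = 0.05
R3: fair=0.56, high=0.28; OR[max(a, b)] → w = 0.56
Rules with consequent 'small': {R2, R3} → strengths 0.05, 0.56
Aggregate via t-conorm [max(a, b)]: 0.56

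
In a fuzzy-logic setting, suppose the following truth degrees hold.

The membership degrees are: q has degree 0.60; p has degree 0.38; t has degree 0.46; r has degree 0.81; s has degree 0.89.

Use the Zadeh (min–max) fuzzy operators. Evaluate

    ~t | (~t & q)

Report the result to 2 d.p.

~t = 1 − 0.46 = 0.54
~t = 1 − 0.46 = 0.54
~t & q = min(a, b) on (0.54, 0.60) = 0.54
~t | (~t & q) = max(a, b) on (0.54, 0.54) = 0.54

0.54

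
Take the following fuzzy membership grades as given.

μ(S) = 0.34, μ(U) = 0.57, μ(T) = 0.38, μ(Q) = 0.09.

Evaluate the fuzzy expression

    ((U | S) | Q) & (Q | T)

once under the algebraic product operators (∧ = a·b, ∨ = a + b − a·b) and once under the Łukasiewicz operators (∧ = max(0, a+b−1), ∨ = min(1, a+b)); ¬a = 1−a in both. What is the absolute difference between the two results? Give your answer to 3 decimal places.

0.147

Under algebraic product:
  U | S = a + b − a·b on (0.5700, 0.3400) = 0.7162
  (U | S) | Q = a + b − a·b on (0.7162, 0.0900) = 0.7417
  Q | T = a + b − a·b on (0.0900, 0.3800) = 0.4358
  ((U | S) | Q) & (Q | T) = a·b on (0.7417, 0.4358) = 0.3233
  → value = 0.3233
Under Łukasiewicz:
  U | S = min(1, a+b) on (0.57, 0.34) = 0.91
  (U | S) | Q = min(1, a+b) on (0.91, 0.09) = 1.00
  Q | T = min(1, a+b) on (0.09, 0.38) = 0.47
  ((U | S) | Q) & (Q | T) = max(0, a+b−1) on (1.00, 0.47) = 0.47
  → value = 0.4700
|0.3233 − 0.4700| = 0.147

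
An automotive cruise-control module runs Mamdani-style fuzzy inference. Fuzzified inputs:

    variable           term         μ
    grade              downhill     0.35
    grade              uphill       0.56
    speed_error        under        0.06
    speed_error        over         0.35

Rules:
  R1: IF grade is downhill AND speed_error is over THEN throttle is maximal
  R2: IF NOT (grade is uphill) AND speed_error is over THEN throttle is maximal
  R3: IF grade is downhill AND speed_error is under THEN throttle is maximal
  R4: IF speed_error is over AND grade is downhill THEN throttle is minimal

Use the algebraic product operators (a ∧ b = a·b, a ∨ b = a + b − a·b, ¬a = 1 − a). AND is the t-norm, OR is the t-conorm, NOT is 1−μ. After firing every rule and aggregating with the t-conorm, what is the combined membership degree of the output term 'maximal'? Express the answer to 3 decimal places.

0.273

R1: downhill=0.35, over=0.35; AND[a·b] → w = 0.1225
R2: ¬uphill=1−0.56=0.44, over=0.35; AND[a·b] → w = 0.1540
R3: downhill=0.35, under=0.06; AND[a·b] → w = 0.0210
R4: over=0.35, downhill=0.35; AND[a·b] → w = 0.1225
Rules with consequent 'maximal': {R1, R2, R3} → strengths 0.1225, 0.1540, 0.0210
Aggregate via t-conorm [a + b − a·b]: 0.2732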